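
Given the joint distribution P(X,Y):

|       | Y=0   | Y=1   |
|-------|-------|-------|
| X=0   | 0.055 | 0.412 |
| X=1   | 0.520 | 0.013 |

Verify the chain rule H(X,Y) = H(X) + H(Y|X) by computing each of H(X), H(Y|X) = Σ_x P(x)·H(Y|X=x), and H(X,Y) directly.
H(X) = 0.9969 bits, H(Y|X) = 0.3324 bits, H(X,Y) = 1.3292 bits

Marginal of X (row sums):
  P(X=0) = 0.055 + 0.412 = 0.467
  P(X=1) = 0.520 + 0.013 = 0.533
H(X) = -[0.467·log₂(0.467) + 0.533·log₂(0.533)]
  = 0.5130 + 0.4839 = 0.9969 bits

H(Y|X) = Σ_x P(x)·H(Y|X=x):
  X=0: P(X=0) = 0.467, P(Y|X=0) = (55/467, 412/467) → H(Y|X=0) = 0.5229
  X=1: P(X=1) = 0.533, P(Y|X=1) = (40/41, 1/41) → H(Y|X=1) = 0.1654
H(Y|X) = 0.467·0.5229 + 0.533·0.1654 = 0.3324 bits

H(X,Y) = -Σ_{x,y} P(x,y) log₂ P(x,y). Per-cell terms -P(x,y)·log₂P(x,y):
  X=0: 0.2301, 0.5271
  X=1: 0.4906, 0.0814
Sum of the 4 terms: H(X,Y) = 1.3292 bits

Chain rule check:
  H(X) + H(Y|X) = 0.9969 + 0.3324 = 1.3293 bits
  H(X,Y) = 1.3292 bits
✓ Chain rule verified (Δ = 0.0001 is 4-dp rounding noise: each of the three values was rounded independently).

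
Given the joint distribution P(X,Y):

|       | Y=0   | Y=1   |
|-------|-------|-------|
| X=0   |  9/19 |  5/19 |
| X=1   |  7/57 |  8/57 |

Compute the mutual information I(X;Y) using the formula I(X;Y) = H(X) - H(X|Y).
0.0178 bits

I(X;Y) = H(X) - H(X|Y)

Marginal of X (row sums):
  P(X=0) = 9/19 + 5/19 = 14/19
  P(X=1) = 7/57 + 8/57 = 5/19
H(X) = -[(14/19)·log₂(14/19) + (5/19)·log₂(5/19)]
  = 0.32463 + 0.50684 = 0.83147 bits

Marginal of Y (column sums):
  P(Y=0) = 9/19 + 7/57 = 34/57
  P(Y=1) = 5/19 + 8/57 = 23/57
H(X|Y) = Σ_y P(y)·H(X|Y=y):
  Y=0: P(Y=0) = 34/57, P(X|Y=0) = (27/34, 7/34) → H(X|Y=0) = 0.73354
  Y=1: P(Y=1) = 23/57, P(X|Y=1) = (15/23, 8/23) → H(X|Y=1) = 0.93211
H(X|Y) = (34/57)·0.73354 + (23/57)·0.93211 = 0.81366 bits

I(X;Y) = H(X) - H(X|Y) = 0.83147 - 0.81366 = 0.0178 bits

Cross-check via I(X;Y) = H(X) + H(Y) - H(X,Y): computing H(Y) from the column sums and H(X,Y) from the 4 cells in the same way gives H(Y) = 0.97297 bits and H(X,Y) = 1.78663 bits, so
I(X;Y) = 0.83147 + 0.97297 - 1.78663 = 0.0178 bits ✓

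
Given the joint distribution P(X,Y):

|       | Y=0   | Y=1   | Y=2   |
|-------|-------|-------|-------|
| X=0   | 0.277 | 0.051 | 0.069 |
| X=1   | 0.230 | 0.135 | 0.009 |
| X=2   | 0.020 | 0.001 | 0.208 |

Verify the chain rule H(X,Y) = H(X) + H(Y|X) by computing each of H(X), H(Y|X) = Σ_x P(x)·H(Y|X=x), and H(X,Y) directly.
H(X) = 1.5468 bits, H(Y|X) = 0.9842 bits, H(X,Y) = 2.5310 bits

Marginal of X (row sums):
  P(X=0) = 0.277 + 0.051 + 0.069 = 0.397
  P(X=1) = 0.230 + 0.135 + 0.009 = 0.374
  P(X=2) = 0.020 + 0.001 + 0.208 = 0.229
H(X) = -[0.397·log₂(0.397) + 0.374·log₂(0.374) + 0.229·log₂(0.229)]
  = 0.52912 + 0.53066 + 0.48699 = 1.5468 bits

H(Y|X) = Σ_x P(x)·H(Y|X=x):
  X=0: P(X=0) = 0.397, P(Y|X=0) = (277/397, 51/397, 69/397) → H(Y|X=0) = 1.18139
  X=1: P(X=1) = 0.374, P(Y|X=1) = (115/187, 135/374, 9/374) → H(Y|X=1) = 1.09138
  X=2: P(X=2) = 0.229, P(Y|X=2) = (20/229, 1/229, 208/229) → H(Y|X=2) = 0.46746
H(Y|X) = 0.397·1.18139 + 0.374·1.09138 + 0.229·0.46746 = 0.9842 bits

H(X,Y) = -Σ_{x,y} P(x,y) log₂ P(x,y). Per-cell terms -P(x,y)·log₂P(x,y):
  X=0: 0.51302, 0.21896, 0.26615
  X=1: 0.48767, 0.39001, 0.06116
  X=2: 0.11288, 0.00997, 0.47119
Sum of the 9 terms: H(X,Y) = 2.5310 bits

Chain rule check:
  H(X) + H(Y|X) = 1.5468 + 0.9842 = 2.5310 bits
  H(X,Y) = 2.5310 bits
✓ Chain rule verified.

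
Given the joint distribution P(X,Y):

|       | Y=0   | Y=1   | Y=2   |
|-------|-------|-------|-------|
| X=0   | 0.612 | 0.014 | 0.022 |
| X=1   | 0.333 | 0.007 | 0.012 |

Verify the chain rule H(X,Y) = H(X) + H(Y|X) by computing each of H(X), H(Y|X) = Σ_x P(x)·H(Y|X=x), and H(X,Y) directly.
H(X) = 0.9358 bits, H(Y|X) = 0.3600 bits, H(X,Y) = 1.2958 bits

Marginal of X (row sums):
  P(X=0) = 0.612 + 0.014 + 0.022 = 0.648
  P(X=1) = 0.333 + 0.007 + 0.012 = 0.352
H(X) = -[0.648·log₂(0.648) + 0.352·log₂(0.352)]
  = 0.4056 + 0.5302 = 0.9358 bits

H(Y|X) = Σ_x P(x)·H(Y|X=x):
  X=0: P(X=0) = 0.648, P(Y|X=0) = (17/18, 7/324, 11/324) → H(Y|X=0) = 0.3631
  X=1: P(X=1) = 0.352, P(Y|X=1) = (333/352, 7/352, 3/88) → H(Y|X=1) = 0.3543
H(Y|X) = 0.648·0.3631 + 0.352·0.3543 = 0.3600 bits

H(X,Y) = -Σ_{x,y} P(x,y) log₂ P(x,y). Per-cell terms -P(x,y)·log₂P(x,y):
  X=0: 0.4335, 0.0862, 0.1211
  X=1: 0.5283, 0.0501, 0.0766
Sum of the 6 terms: H(X,Y) = 1.2958 bits

Chain rule check:
  H(X) + H(Y|X) = 0.9358 + 0.3600 = 1.2958 bits
  H(X,Y) = 1.2958 bits
✓ Chain rule verified.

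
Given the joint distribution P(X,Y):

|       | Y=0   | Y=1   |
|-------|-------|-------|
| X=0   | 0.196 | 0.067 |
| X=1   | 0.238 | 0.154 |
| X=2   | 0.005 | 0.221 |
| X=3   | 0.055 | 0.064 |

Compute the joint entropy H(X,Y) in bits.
2.6341 bits

H(X,Y) = -Σ_{x,y} P(x,y) log₂ P(x,y). Per-cell terms -P(x,y)·log₂P(x,y):
  X=0: 0.46081, 0.26128
  X=1: 0.49289, 0.41565
  X=2: 0.03822, 0.48131
  X=3: 0.23014, 0.25381
Sum of the 8 terms: H(X,Y) = 2.6341 bits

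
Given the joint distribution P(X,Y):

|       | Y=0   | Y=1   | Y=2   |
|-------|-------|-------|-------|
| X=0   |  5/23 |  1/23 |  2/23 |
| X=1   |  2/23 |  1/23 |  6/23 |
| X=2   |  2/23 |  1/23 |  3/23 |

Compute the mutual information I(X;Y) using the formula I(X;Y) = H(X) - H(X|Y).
0.1104 bits

I(X;Y) = H(X) - H(X|Y)

Marginal of X (row sums):
  P(X=0) = 5/23 + 1/23 + 2/23 = 8/23
  P(X=1) = 2/23 + 1/23 + 6/23 = 9/23
  P(X=2) = 2/23 + 1/23 + 3/23 = 6/23
H(X) = -[(8/23)·log₂(8/23) + (9/23)·log₂(9/23) + (6/23)·log₂(6/23)]
  = 0.529935 + 0.529684 + 0.505722 = 1.56534 bits

Marginal of Y (column sums):
  P(Y=0) = 5/23 + 2/23 + 2/23 = 9/23
  P(Y=1) = 1/23 + 1/23 + 1/23 = 3/23
  P(Y=2) = 2/23 + 6/23 + 3/23 = 11/23
H(X|Y) = Σ_y P(y)·H(X|Y=y):
  Y=0: P(Y=0) = 9/23, P(X|Y=0) = (5/9, 2/9, 2/9) → H(X|Y=0) = 1.435521
  Y=1: P(Y=1) = 3/23, P(X|Y=1) = (1/3, 1/3, 1/3) → H(X|Y=1) = 1.584963
  Y=2: P(Y=2) = 11/23, P(X|Y=2) = (2/11, 6/11, 3/11) → H(X|Y=2) = 1.435371
H(X|Y) = (9/23)·1.435521 + (3/23)·1.584963 + (11/23)·1.435371 = 1.45494 bits

I(X;Y) = H(X) - H(X|Y) = 1.56534 - 1.45494 = 0.1104 bits

Cross-check via I(X;Y) = H(X) + H(Y) - H(X,Y): computing H(Y) from the column sums and H(X,Y) from the 9 cells in the same way gives H(Y) = 1.42191 bits and H(X,Y) = 2.87685 bits, so
I(X;Y) = 1.56534 + 1.42191 - 2.87685 = 0.1104 bits ✓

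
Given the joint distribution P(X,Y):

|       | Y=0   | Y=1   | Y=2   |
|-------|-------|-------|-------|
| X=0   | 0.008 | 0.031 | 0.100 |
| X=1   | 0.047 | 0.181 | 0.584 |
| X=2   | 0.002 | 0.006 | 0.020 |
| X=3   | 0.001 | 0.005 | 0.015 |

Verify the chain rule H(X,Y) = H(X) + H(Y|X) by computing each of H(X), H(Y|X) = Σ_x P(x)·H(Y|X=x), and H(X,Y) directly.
H(X) = 0.9012 bits, H(Y|X) = 1.0631 bits, H(X,Y) = 1.9643 bits

Marginal of X (row sums):
  P(X=0) = 0.008 + 0.031 + 0.100 = 0.139
  P(X=1) = 0.047 + 0.181 + 0.584 = 0.812
  P(X=2) = 0.002 + 0.006 + 0.020 = 0.028
  P(X=3) = 0.001 + 0.005 + 0.015 = 0.021
H(X) = -[0.139·log₂(0.139) + 0.812·log₂(0.812) + 0.028·log₂(0.028) + 0.021·log₂(0.021)]
  = 0.395711 + 0.243964 + 0.144436 + 0.117043 = 0.9012 bits

H(Y|X) = Σ_x P(x)·H(Y|X=x):
  X=0: P(X=0) = 0.139, P(Y|X=0) = (8/139, 31/139, 100/139) → H(Y|X=0) = 1.061634
  X=1: P(X=1) = 0.812, P(Y|X=1) = (47/812, 181/812, 146/203) → H(Y|X=1) = 1.062632
  X=2: P(X=2) = 0.028, P(Y|X=2) = (1/14, 3/14, 5/7) → H(Y|X=2) = 1.094914
  X=3: P(X=3) = 0.021, P(Y|X=3) = (1/21, 5/21, 5/7) → H(Y|X=3) = 1.048841
H(Y|X) = 0.139·1.061634 + 0.812·1.062632 + 0.028·1.094914 + 0.021·1.048841 = 1.0631 bits

H(X,Y) = -Σ_{x,y} P(x,y) log₂ P(x,y). Per-cell terms -P(x,y)·log₂P(x,y):
  X=0: 0.055726, 0.155359, 0.332193
  X=1: 0.207326, 0.446335, 0.453160
  X=2: 0.017932, 0.044285, 0.112877
  X=3: 0.009966, 0.038219, 0.090883
Sum of the 12 terms: H(X,Y) = 1.9643 bits

Chain rule check:
  H(X) + H(Y|X) = 0.9012 + 1.0631 = 1.9643 bits
  H(X,Y) = 1.9643 bits
✓ Chain rule verified.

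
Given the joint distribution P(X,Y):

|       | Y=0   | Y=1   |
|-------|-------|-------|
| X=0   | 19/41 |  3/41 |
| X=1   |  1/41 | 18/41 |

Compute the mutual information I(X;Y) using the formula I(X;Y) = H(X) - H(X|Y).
0.5534 bits

I(X;Y) = H(X) - H(X|Y)

Marginal of X (row sums):
  P(X=0) = 19/41 + 3/41 = 22/41
  P(X=1) = 1/41 + 18/41 = 19/41
H(X) = -[(22/41)·log₂(22/41) + (19/41)·log₂(19/41)]
  = 0.481918 + 0.514216 = 0.99613 bits

Marginal of Y (column sums):
  P(Y=0) = 19/41 + 1/41 = 20/41
  P(Y=1) = 3/41 + 18/41 = 21/41
H(X|Y) = Σ_y P(y)·H(X|Y=y):
  Y=0: P(Y=0) = 20/41, P(X|Y=0) = (19/20, 1/20) → H(X|Y=0) = 0.286397
  Y=1: P(Y=1) = 21/41, P(X|Y=1) = (1/7, 6/7) → H(X|Y=1) = 0.591673
H(X|Y) = (20/41)·0.286397 + (21/41)·0.591673 = 0.44276 bits

I(X;Y) = H(X) - H(X|Y) = 0.99613 - 0.44276 = 0.5534 bits

Cross-check via I(X;Y) = H(X) + H(Y) - H(X,Y): computing H(Y) from the column sums and H(X,Y) from the 4 cells in the same way gives H(Y) = 0.99957 bits and H(X,Y) = 1.44233 bits, so
I(X;Y) = 0.99613 + 0.99957 - 1.44233 = 0.5534 bits ✓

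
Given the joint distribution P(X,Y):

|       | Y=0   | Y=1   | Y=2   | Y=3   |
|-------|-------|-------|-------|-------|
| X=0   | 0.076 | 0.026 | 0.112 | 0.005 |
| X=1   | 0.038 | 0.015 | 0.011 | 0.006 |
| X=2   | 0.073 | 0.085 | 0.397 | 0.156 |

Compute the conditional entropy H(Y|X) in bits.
1.6244 bits

H(Y|X) = H(X,Y) - H(X)

H(X,Y) = -Σ_{x,y} P(x,y) log₂ P(x,y). Per-cell terms -P(x,y)·log₂P(x,y):
  X=0: 0.282557, 0.136899, 0.353744, 0.038219
  X=1: 0.179279, 0.090883, 0.071570, 0.044285
  X=2: 0.275645, 0.302293, 0.529117, 0.418140
Sum of the 12 terms: H(X,Y) = 2.72263 bits

Marginal of X (row sums):
  P(X=0) = 0.076 + 0.026 + 0.112 + 0.005 = 0.219
  P(X=1) = 0.038 + 0.015 + 0.011 + 0.006 = 0.070
  P(X=2) = 0.073 + 0.085 + 0.397 + 0.156 = 0.711
H(X) = -[0.219·log₂(0.219) + 0.070·log₂(0.070) + 0.711·log₂(0.711)]
  = 0.479828 + 0.268555 + 0.349868 = 1.09825 bits

H(Y|X) = H(X,Y) - H(X) = 2.72263 - 1.09825 = 1.6244 bits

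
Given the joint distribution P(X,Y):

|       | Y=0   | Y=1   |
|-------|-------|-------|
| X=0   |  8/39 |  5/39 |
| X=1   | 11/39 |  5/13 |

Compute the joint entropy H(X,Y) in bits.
1.8939 bits

H(X,Y) = -Σ_{x,y} P(x,y) log₂ P(x,y). Per-cell terms -P(x,y)·log₂P(x,y):
  X=0: 0.4688, 0.3799
  X=1: 0.5150, 0.5302
Sum of the 4 terms: H(X,Y) = 1.8939 bits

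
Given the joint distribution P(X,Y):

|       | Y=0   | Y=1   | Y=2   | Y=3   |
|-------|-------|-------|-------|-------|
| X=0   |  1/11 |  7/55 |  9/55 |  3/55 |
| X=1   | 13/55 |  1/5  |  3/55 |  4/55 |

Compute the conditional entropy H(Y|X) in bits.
1.8211 bits

H(Y|X) = H(X,Y) - H(X)

H(X,Y) = -Σ_{x,y} P(x,y) log₂ P(x,y). Per-cell terms -P(x,y)·log₂P(x,y):
  X=0: 0.3145, 0.3785, 0.4273, 0.2289
  X=1: 0.4919, 0.4644, 0.2289, 0.2750
Sum of the 8 terms: H(X,Y) = 2.8094 bits

Marginal of X (row sums):
  P(X=0) = 1/11 + 7/55 + 9/55 + 3/55 = 24/55
  P(X=1) = 13/55 + 1/5 + 3/55 + 4/55 = 31/55
H(X) = -[(24/55)·log₂(24/55) + (31/55)·log₂(31/55)]
  = 0.5221 + 0.4662 = 0.9883 bits

H(Y|X) = H(X,Y) - H(X) = 2.8094 - 0.9883 = 1.8211 bits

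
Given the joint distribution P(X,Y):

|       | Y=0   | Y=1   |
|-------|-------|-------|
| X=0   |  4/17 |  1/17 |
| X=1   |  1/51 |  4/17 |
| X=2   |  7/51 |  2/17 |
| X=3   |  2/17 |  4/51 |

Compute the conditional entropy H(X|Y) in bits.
1.7420 bits

H(X|Y) = H(X,Y) - H(Y)

H(X,Y) = -Σ_{x,y} P(x,y) log₂ P(x,y). Per-cell terms -P(x,y)·log₂P(x,y):
  X=0: 0.49117, 0.24044
  X=1: 0.11122, 0.49117
  X=2: 0.39324, 0.36323
  X=3: 0.36323, 0.28803
Sum of the 8 terms: H(X,Y) = 2.7417 bits

Marginal of Y (column sums):
  P(Y=0) = 4/17 + 1/51 + 7/51 + 2/17 = 26/51
  P(Y=1) = 1/17 + 4/17 + 2/17 + 4/51 = 25/51
H(Y) = -[(26/51)·log₂(26/51) + (25/51)·log₂(25/51)]
  = 0.49552 + 0.50420 = 0.9997 bits

H(X|Y) = H(X,Y) - H(Y) = 2.7417 - 0.9997 = 1.7420 bits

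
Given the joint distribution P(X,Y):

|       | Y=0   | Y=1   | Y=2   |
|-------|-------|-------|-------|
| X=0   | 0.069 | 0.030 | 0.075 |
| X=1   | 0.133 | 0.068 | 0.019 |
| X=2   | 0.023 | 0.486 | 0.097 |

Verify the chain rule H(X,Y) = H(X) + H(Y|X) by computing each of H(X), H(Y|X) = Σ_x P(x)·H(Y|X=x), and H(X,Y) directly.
H(X) = 1.3574 bits, H(Y|X) = 1.0578 bits, H(X,Y) = 2.4152 bits

Marginal of X (row sums):
  P(X=0) = 0.069 + 0.030 + 0.075 = 0.174
  P(X=1) = 0.133 + 0.068 + 0.019 = 0.220
  P(X=2) = 0.023 + 0.486 + 0.097 = 0.606
H(X) = -[0.174·log₂(0.174) + 0.220·log₂(0.220) + 0.606·log₂(0.606)]
  = 0.43897 + 0.48057 + 0.43790 = 1.3574 bits

H(Y|X) = Σ_x P(x)·H(Y|X=x):
  X=0: P(X=0) = 0.174, P(Y|X=0) = (23/58, 5/29, 25/58) → H(Y|X=0) = 1.48975
  X=1: P(X=1) = 0.220, P(Y|X=1) = (133/220, 17/55, 19/220) → H(Y|X=1) = 1.26767
  X=2: P(X=2) = 0.606, P(Y|X=2) = (23/606, 81/101, 97/606) → H(Y|X=2) = 0.85754
H(Y|X) = 0.174·1.48975 + 0.220·1.26767 + 0.606·0.85754 = 1.0578 bits

H(X,Y) = -Σ_{x,y} P(x,y) log₂ P(x,y). Per-cell terms -P(x,y)·log₂P(x,y):
  X=0: 0.26615, 0.15177, 0.28027
  X=1: 0.38710, 0.26373, 0.10864
  X=2: 0.12517, 0.50591, 0.32649
Sum of the 9 terms: H(X,Y) = 2.4152 bits

Chain rule check:
  H(X) + H(Y|X) = 1.3574 + 1.0578 = 2.4152 bits
  H(X,Y) = 2.4152 bits
✓ Chain rule verified.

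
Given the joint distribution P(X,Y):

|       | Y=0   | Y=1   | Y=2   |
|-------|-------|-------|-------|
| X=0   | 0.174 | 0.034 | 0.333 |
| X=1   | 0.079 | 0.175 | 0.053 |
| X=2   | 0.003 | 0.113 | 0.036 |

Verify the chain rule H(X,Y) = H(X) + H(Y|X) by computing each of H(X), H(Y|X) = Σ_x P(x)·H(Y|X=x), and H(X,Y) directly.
H(X) = 1.4156 bits, H(Y|X) = 1.2247 bits, H(X,Y) = 2.6403 bits

Marginal of X (row sums):
  P(X=0) = 0.174 + 0.034 + 0.333 = 0.541
  P(X=1) = 0.079 + 0.175 + 0.053 = 0.307
  P(X=2) = 0.003 + 0.113 + 0.036 = 0.152
H(X) = -[0.541·log₂(0.541) + 0.307·log₂(0.307) + 0.152·log₂(0.152)]
  = 0.47949 + 0.52303 + 0.41311 = 1.4156 bits

H(Y|X) = Σ_x P(x)·H(Y|X=x):
  X=0: P(X=0) = 0.541, P(Y|X=0) = (174/541, 34/541, 333/541) → H(Y|X=0) = 1.20817
  X=1: P(X=1) = 0.307, P(Y|X=1) = (79/307, 175/307, 53/307) → H(Y|X=1) = 1.40366
  X=2: P(X=2) = 0.152, P(Y|X=2) = (3/152, 113/152, 9/38) → H(Y|X=2) = 0.92192
H(Y|X) = 0.541·1.20817 + 0.307·1.40366 + 0.152·0.92192 = 1.2247 bits

H(X,Y) = -Σ_{x,y} P(x,y) log₂ P(x,y). Per-cell terms -P(x,y)·log₂P(x,y):
  X=0: 0.43897, 0.16586, 0.52827
  X=1: 0.28930, 0.44005, 0.22461
  X=2: 0.02514, 0.35545, 0.17265
Sum of the 9 terms: H(X,Y) = 2.6403 bits

Chain rule check:
  H(X) + H(Y|X) = 1.4156 + 1.2247 = 2.6403 bits
  H(X,Y) = 2.6403 bits
✓ Chain rule verified.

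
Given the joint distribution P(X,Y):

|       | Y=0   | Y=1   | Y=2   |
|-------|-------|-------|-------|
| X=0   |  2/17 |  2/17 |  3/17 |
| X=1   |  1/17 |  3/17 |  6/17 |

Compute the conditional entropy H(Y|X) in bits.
1.4030 bits

H(Y|X) = H(X,Y) - H(X)

H(X,Y) = -Σ_{x,y} P(x,y) log₂ P(x,y). Per-cell terms -P(x,y)·log₂P(x,y):
  X=0: 0.36323, 0.36323, 0.44162
  X=1: 0.24044, 0.44162, 0.53029
Sum of the 6 terms: H(X,Y) = 2.3804 bits

Marginal of X (row sums):
  P(X=0) = 2/17 + 2/17 + 3/17 = 7/17
  P(X=1) = 1/17 + 3/17 + 6/17 = 10/17
H(X) = -[(7/17)·log₂(7/17) + (10/17)·log₂(10/17)]
  = 0.52710 + 0.45031 = 0.9774 bits

H(Y|X) = H(X,Y) - H(X) = 2.3804 - 0.9774 = 1.4030 bits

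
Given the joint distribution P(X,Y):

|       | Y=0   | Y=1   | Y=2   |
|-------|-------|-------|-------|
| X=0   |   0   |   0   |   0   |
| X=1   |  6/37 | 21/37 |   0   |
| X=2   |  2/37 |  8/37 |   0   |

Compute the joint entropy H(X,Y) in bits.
1.5946 bits

H(X,Y) = -Σ_{x,y} P(x,y) log₂ P(x,y). Per-cell terms -P(x,y)·log₂P(x,y):
  X=0: 0.0000, 0.0000, 0.0000
  X=1: 0.4256, 0.4638, 0.0000
  X=2: 0.2275, 0.4777, 0.0000
  (cells with P = 0 contribute 0)
Sum of the 9 terms: H(X,Y) = 1.5946 bits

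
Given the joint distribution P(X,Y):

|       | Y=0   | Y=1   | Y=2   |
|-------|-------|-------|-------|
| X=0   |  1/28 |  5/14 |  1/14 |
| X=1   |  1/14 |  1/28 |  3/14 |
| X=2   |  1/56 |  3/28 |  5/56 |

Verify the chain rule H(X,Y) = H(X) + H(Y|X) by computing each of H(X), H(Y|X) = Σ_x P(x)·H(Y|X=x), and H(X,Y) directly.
H(X) = 1.5165 bits, H(Y|X) = 1.1377 bits, H(X,Y) = 2.6542 bits

Marginal of X (row sums):
  P(X=0) = 1/28 + 5/14 + 1/14 = 13/28
  P(X=1) = 1/14 + 1/28 + 3/14 = 9/28
  P(X=2) = 1/56 + 3/28 + 5/56 = 3/14
H(X) = -[(13/28)·log₂(13/28) + (9/28)·log₂(9/28) + (3/14)·log₂(3/14)]
  = 0.51392 + 0.52632 + 0.47623 = 1.5165 bits

H(Y|X) = Σ_x P(x)·H(Y|X=x):
  X=0: P(X=0) = 13/28, P(Y|X=0) = (1/13, 10/13, 2/13) → H(Y|X=0) = 0.99126
  X=1: P(X=1) = 9/28, P(Y|X=1) = (2/9, 1/9, 2/3) → H(Y|X=1) = 1.22439
  X=2: P(X=2) = 3/14, P(Y|X=2) = (1/12, 1/2, 5/12) → H(Y|X=2) = 1.32501
H(Y|X) = (13/28)·0.99126 + (9/28)·1.22439 + (3/14)·1.32501 = 1.1377 bits

H(X,Y) = -Σ_{x,y} P(x,y) log₂ P(x,y). Per-cell terms -P(x,y)·log₂P(x,y):
  X=0: 0.17169, 0.53051, 0.27195
  X=1: 0.27195, 0.17169, 0.47623
  X=2: 0.10370, 0.34526, 0.31120
Sum of the 9 terms: H(X,Y) = 2.6542 bits

Chain rule check:
  H(X) + H(Y|X) = 1.5165 + 1.1377 = 2.6542 bits
  H(X,Y) = 2.6542 bits
✓ Chain rule verified.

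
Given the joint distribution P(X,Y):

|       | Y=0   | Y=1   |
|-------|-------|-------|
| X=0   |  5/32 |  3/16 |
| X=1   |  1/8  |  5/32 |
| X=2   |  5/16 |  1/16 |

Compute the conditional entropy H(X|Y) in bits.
1.4646 bits

H(X|Y) = H(X,Y) - H(Y)

H(X,Y) = -Σ_{x,y} P(x,y) log₂ P(x,y). Per-cell terms -P(x,y)·log₂P(x,y):
  X=0: 0.41845, 0.45282
  X=1: 0.37500, 0.41845
  X=2: 0.52440, 0.25000
Sum of the 6 terms: H(X,Y) = 2.4391 bits

Marginal of Y (column sums):
  P(Y=0) = 5/32 + 1/8 + 5/16 = 19/32
  P(Y=1) = 3/16 + 5/32 + 1/16 = 13/32
H(Y) = -[(19/32)·log₂(19/32) + (13/32)·log₂(13/32)]
  = 0.44654 + 0.52795 = 0.9745 bits

H(X|Y) = H(X,Y) - H(Y) = 2.4391 - 0.9745 = 1.4646 bits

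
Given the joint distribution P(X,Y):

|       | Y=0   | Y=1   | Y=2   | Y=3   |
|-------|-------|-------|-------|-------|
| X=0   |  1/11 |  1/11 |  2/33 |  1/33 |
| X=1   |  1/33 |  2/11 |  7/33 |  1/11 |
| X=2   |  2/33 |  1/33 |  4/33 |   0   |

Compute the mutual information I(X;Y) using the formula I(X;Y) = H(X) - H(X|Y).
0.1633 bits

I(X;Y) = H(X) - H(X|Y)

Marginal of X (row sums):
  P(X=0) = 1/11 + 1/11 + 2/33 + 1/33 = 3/11
  P(X=1) = 1/33 + 2/11 + 7/33 + 1/11 = 17/33
  P(X=2) = 2/33 + 1/33 + 4/33 + 0 = 7/33
H(X) = -[(3/11)·log₂(3/11) + (17/33)·log₂(17/33) + (7/33)·log₂(7/33)]
  = 0.5112 + 0.4930 + 0.4745 = 1.4787 bits

Marginal of Y (column sums):
  P(Y=0) = 1/11 + 1/33 + 2/33 = 2/11
  P(Y=1) = 1/11 + 2/11 + 1/33 = 10/33
  P(Y=2) = 2/33 + 7/33 + 4/33 = 13/33
  P(Y=3) = 1/33 + 1/11 + 0 = 4/33
H(X|Y) = Σ_y P(y)·H(X|Y=y):
  Y=0: P(Y=0) = 2/11, P(X|Y=0) = (1/2, 1/6, 1/3) → H(X|Y=0) = 1.4591
  Y=1: P(Y=1) = 10/33, P(X|Y=1) = (3/10, 3/5, 1/10) → H(X|Y=1) = 1.2955
  Y=2: P(Y=2) = 13/33, P(X|Y=2) = (2/13, 7/13, 4/13) → H(X|Y=2) = 1.4196
  Y=3: P(Y=3) = 4/33, P(X|Y=3) = (1/4, 3/4, 0) → H(X|Y=3) = 0.8113
H(X|Y) = (2/11)·1.4591 + (10/33)·1.2955 + (13/33)·1.4196 + (4/33)·0.8113 = 1.3154 bits

I(X;Y) = H(X) - H(X|Y) = 1.4787 - 1.3154 = 0.1633 bits

Cross-check via I(X;Y) = H(X) + H(Y) - H(X,Y): computing H(Y) from the column sums and H(X,Y) from the 12 cells in the same way gives H(Y) = 1.8676 bits and H(X,Y) = 3.1830 bits, so
I(X;Y) = 1.4787 + 1.8676 - 3.1830 = 0.1633 bits ✓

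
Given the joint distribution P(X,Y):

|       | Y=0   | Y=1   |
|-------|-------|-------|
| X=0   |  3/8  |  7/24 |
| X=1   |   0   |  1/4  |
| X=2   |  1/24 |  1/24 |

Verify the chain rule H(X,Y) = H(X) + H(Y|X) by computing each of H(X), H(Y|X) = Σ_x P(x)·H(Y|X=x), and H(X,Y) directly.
H(X) = 1.1887 bits, H(Y|X) = 0.7425 bits, H(X,Y) = 1.9312 bits

Marginal of X (row sums):
  P(X=0) = 3/8 + 7/24 = 2/3
  P(X=1) = 0 + 1/4 = 1/4
  P(X=2) = 1/24 + 1/24 = 1/12
H(X) = -[(2/3)·log₂(2/3) + (1/4)·log₂(1/4) + (1/12)·log₂(1/12)]
  = 0.38998 + 0.50000 + 0.29875 = 1.1887 bits

H(Y|X) = Σ_x P(x)·H(Y|X=x):
  X=0: P(X=0) = 2/3, P(Y|X=0) = (9/16, 7/16) → H(Y|X=0) = 0.98870
  X=1: P(X=1) = 1/4, P(Y|X=1) = (0, 1) → H(Y|X=1) = 0.00000
  X=2: P(X=2) = 1/12, P(Y|X=2) = (1/2, 1/2) → H(Y|X=2) = 1.00000
H(Y|X) = (2/3)·0.98870 + (1/4)·0.00000 + (1/12)·1.00000 = 0.7425 bits

H(X,Y) = -Σ_{x,y} P(x,y) log₂ P(x,y). Per-cell terms -P(x,y)·log₂P(x,y):
  X=0: 0.53064, 0.51847
  X=1: 0.00000, 0.50000
  X=2: 0.19104, 0.19104
  (cells with P = 0 contribute 0)
Sum of the 6 terms: H(X,Y) = 1.9312 bits

Chain rule check:
  H(X) + H(Y|X) = 1.1887 + 0.7425 = 1.9312 bits
  H(X,Y) = 1.9312 bits
✓ Chain rule verified.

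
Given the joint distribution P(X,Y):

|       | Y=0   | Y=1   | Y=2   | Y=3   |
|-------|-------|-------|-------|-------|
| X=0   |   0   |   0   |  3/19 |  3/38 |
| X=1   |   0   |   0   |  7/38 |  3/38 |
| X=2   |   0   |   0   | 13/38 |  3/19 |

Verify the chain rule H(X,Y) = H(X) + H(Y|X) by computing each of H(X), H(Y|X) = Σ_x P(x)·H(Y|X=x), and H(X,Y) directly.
H(X) = 1.4990 bits, H(Y|X) = 0.8993 bits, H(X,Y) = 2.3983 bits

Marginal of X (row sums):
  P(X=0) = 0 + 0 + 3/19 + 3/38 = 9/38
  P(X=1) = 0 + 0 + 7/38 + 3/38 = 5/19
  P(X=2) = 0 + 0 + 13/38 + 3/19 = 1/2
H(X) = -[(9/38)·log₂(9/38) + (5/19)·log₂(5/19) + (1/2)·log₂(1/2)]
  = 0.49216 + 0.50684 + 0.50000 = 1.4990 bits

H(Y|X) = Σ_x P(x)·H(Y|X=x):
  X=0: P(X=0) = 9/38, P(Y|X=0) = (0, 0, 2/3, 1/3) → H(Y|X=0) = 0.91830
  X=1: P(X=1) = 5/19, P(Y|X=1) = (0, 0, 7/10, 3/10) → H(Y|X=1) = 0.88129
  X=2: P(X=2) = 1/2, P(Y|X=2) = (0, 0, 13/19, 6/19) → H(Y|X=2) = 0.89974
H(Y|X) = (9/38)·0.91830 + (5/19)·0.88129 + (1/2)·0.89974 = 0.8993 bits

H(X,Y) = -Σ_{x,y} P(x,y) log₂ P(x,y). Per-cell terms -P(x,y)·log₂P(x,y):
  X=0: 0.00000, 0.00000, 0.42047, 0.28918
  X=1: 0.00000, 0.00000, 0.44958, 0.28918
  X=2: 0.00000, 0.00000, 0.52940, 0.42047
  (cells with P = 0 contribute 0)
Sum of the 12 terms: H(X,Y) = 2.3983 bits

Chain rule check:
  H(X) + H(Y|X) = 1.4990 + 0.8993 = 2.3983 bits
  H(X,Y) = 2.3983 bits
✓ Chain rule verified.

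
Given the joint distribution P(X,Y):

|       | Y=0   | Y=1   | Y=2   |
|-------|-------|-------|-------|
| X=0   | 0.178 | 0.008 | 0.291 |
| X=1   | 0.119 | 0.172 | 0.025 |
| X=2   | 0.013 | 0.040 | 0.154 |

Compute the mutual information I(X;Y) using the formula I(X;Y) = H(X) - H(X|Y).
0.3859 bits

I(X;Y) = H(X) - H(X|Y)

Marginal of X (row sums):
  P(X=0) = 0.178 + 0.008 + 0.291 = 0.477
  P(X=1) = 0.119 + 0.172 + 0.025 = 0.316
  P(X=2) = 0.013 + 0.040 + 0.154 = 0.207
H(X) = -[0.477·log₂(0.477) + 0.316·log₂(0.316) + 0.207·log₂(0.207)]
  = 0.5094068 + 0.5251931 + 0.4703655 = 1.504965 bits

Marginal of Y (column sums):
  P(Y=0) = 0.178 + 0.119 + 0.013 = 0.310
  P(Y=1) = 0.008 + 0.172 + 0.040 = 0.220
  P(Y=2) = 0.291 + 0.025 + 0.154 = 0.470
H(X|Y) = Σ_y P(y)·H(X|Y=y):
  Y=0: P(Y=0) = 0.310, P(X|Y=0) = (89/155, 119/310, 13/310) → H(X|Y=0) = 1.1817064
  Y=1: P(Y=1) = 0.220, P(X|Y=1) = (2/55, 43/55, 2/11) → H(X|Y=1) = 0.8986567
  Y=2: P(Y=2) = 0.470, P(X|Y=2) = (291/470, 5/94, 77/235) → H(X|Y=2) = 1.1808143
H(X|Y) = 0.310·1.1817064 + 0.220·0.8986567 + 0.470·1.1808143 = 1.119016 bits

I(X;Y) = H(X) - H(X|Y) = 1.504965 - 1.119016 = 0.3859 bits

Cross-check via I(X;Y) = H(X) + H(Y) - H(X,Y): computing H(Y) from the column sums and H(X,Y) from the 9 cells in the same way gives H(Y) = 1.516324 bits and H(X,Y) = 2.635340 bits, so
I(X;Y) = 1.504965 + 1.516324 - 2.635340 = 0.3859 bits ✓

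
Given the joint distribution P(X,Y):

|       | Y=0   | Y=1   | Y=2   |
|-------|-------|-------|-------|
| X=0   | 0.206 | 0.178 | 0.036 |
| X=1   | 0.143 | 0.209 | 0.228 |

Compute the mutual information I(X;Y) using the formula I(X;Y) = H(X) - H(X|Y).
0.1038 bits

I(X;Y) = H(X) - H(X|Y)

Marginal of X (row sums):
  P(X=0) = 0.206 + 0.178 + 0.036 = 0.420
  P(X=1) = 0.143 + 0.209 + 0.228 = 0.580
H(X) = -[0.420·log₂(0.420) + 0.580·log₂(0.580)]
  = 0.52565 + 0.45581 = 0.9815 bits

Marginal of Y (column sums):
  P(Y=0) = 0.206 + 0.143 = 0.349
  P(Y=1) = 0.178 + 0.209 = 0.387
  P(Y=2) = 0.036 + 0.228 = 0.264
H(X|Y) = Σ_y P(y)·H(X|Y=y):
  Y=0: P(Y=0) = 0.349, P(X|Y=0) = (206/349, 143/349) → H(X|Y=0) = 0.97636
  Y=1: P(Y=1) = 0.387, P(X|Y=1) = (178/387, 209/387) → H(X|Y=1) = 0.99537
  Y=2: P(Y=2) = 0.264, P(X|Y=2) = (3/22, 19/22) → H(X|Y=2) = 0.57464
H(X|Y) = 0.349·0.97636 + 0.387·0.99537 + 0.264·0.57464 = 0.8777 bits

I(X;Y) = H(X) - H(X|Y) = 0.9815 - 0.8777 = 0.1038 bits

Cross-check via I(X;Y) = H(X) + H(Y) - H(X,Y): computing H(Y) from the column sums and H(X,Y) from the 6 cells in the same way gives H(Y) = 1.5673 bits and H(X,Y) = 2.4450 bits, so
I(X;Y) = 0.9815 + 1.5673 - 2.4450 = 0.1038 bits ✓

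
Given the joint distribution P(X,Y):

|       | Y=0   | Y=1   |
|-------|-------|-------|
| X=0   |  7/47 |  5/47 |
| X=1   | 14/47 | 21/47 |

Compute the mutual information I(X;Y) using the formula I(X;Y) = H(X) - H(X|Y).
0.0186 bits

I(X;Y) = H(X) - H(X|Y)

Marginal of X (row sums):
  P(X=0) = 7/47 + 5/47 = 12/47
  P(X=1) = 14/47 + 21/47 = 35/47
H(X) = -[(12/47)·log₂(12/47) + (35/47)·log₂(35/47)]
  = 0.5029 + 0.3167 = 0.8196 bits

Marginal of Y (column sums):
  P(Y=0) = 7/47 + 14/47 = 21/47
  P(Y=1) = 5/47 + 21/47 = 26/47
H(X|Y) = Σ_y P(y)·H(X|Y=y):
  Y=0: P(Y=0) = 21/47, P(X|Y=0) = (1/3, 2/3) → H(X|Y=0) = 0.9183
  Y=1: P(Y=1) = 26/47, P(X|Y=1) = (5/26, 21/26) → H(X|Y=1) = 0.7063
H(X|Y) = (21/47)·0.9183 + (26/47)·0.7063 = 0.8010 bits

I(X;Y) = H(X) - H(X|Y) = 0.8196 - 0.8010 = 0.0186 bits

Cross-check via I(X;Y) = H(X) + H(Y) - H(X,Y): computing H(Y) from the column sums and H(X,Y) from the 4 cells in the same way gives H(Y) = 0.9918 bits and H(X,Y) = 1.7928 bits, so
I(X;Y) = 0.8196 + 0.9918 - 1.7928 = 0.0186 bits ✓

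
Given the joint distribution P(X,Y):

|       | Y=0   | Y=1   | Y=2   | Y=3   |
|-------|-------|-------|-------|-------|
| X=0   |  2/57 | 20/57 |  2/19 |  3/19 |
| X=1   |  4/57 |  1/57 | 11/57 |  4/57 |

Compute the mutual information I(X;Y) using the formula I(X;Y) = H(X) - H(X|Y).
0.2540 bits

I(X;Y) = H(X) - H(X|Y)

Marginal of X (row sums):
  P(X=0) = 2/57 + 20/57 + 2/19 + 3/19 = 37/57
  P(X=1) = 4/57 + 1/57 + 11/57 + 4/57 = 20/57
H(X) = -[(37/57)·log₂(37/57) + (20/57)·log₂(20/57)]
  = 0.40469 + 0.53016 = 0.93485 bits

Marginal of Y (column sums):
  P(Y=0) = 2/57 + 4/57 = 2/19
  P(Y=1) = 20/57 + 1/57 = 7/19
  P(Y=2) = 2/19 + 11/57 = 17/57
  P(Y=3) = 3/19 + 4/57 = 13/57
H(X|Y) = Σ_y P(y)·H(X|Y=y):
  Y=0: P(Y=0) = 2/19, P(X|Y=0) = (1/3, 2/3) → H(X|Y=0) = 0.91830
  Y=1: P(Y=1) = 7/19, P(X|Y=1) = (20/21, 1/21) → H(X|Y=1) = 0.27620
  Y=2: P(Y=2) = 17/57, P(X|Y=2) = (6/17, 11/17) → H(X|Y=2) = 0.93667
  Y=3: P(Y=3) = 13/57, P(X|Y=3) = (9/13, 4/13) → H(X|Y=3) = 0.89049
H(X|Y) = (2/19)·0.91830 + (7/19)·0.27620 + (17/57)·0.93667 + (13/57)·0.89049 = 0.68087 bits

I(X;Y) = H(X) - H(X|Y) = 0.93485 - 0.68087 = 0.2540 bits

Cross-check via I(X;Y) = H(X) + H(Y) - H(X,Y): computing H(Y) from the column sums and H(X,Y) from the 8 cells in the same way gives H(Y) = 1.87954 bits and H(X,Y) = 2.56041 bits, so
I(X;Y) = 0.93485 + 1.87954 - 2.56041 = 0.2540 bits ✓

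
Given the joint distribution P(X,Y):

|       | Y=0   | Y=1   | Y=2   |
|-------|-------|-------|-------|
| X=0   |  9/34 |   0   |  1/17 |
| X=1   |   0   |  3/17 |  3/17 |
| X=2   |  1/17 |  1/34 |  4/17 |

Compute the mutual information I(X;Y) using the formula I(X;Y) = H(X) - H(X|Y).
0.5791 bits

I(X;Y) = H(X) - H(X|Y)

Marginal of X (row sums):
  P(X=0) = 9/34 + 0 + 1/17 = 11/34
  P(X=1) = 0 + 3/17 + 3/17 = 6/17
  P(X=2) = 1/17 + 1/34 + 4/17 = 11/34
H(X) = -[(11/34)·log₂(11/34) + (6/17)·log₂(6/17) + (11/34)·log₂(11/34)]
  = 0.5267 + 0.5303 + 0.5267 = 1.5837 bits

Marginal of Y (column sums):
  P(Y=0) = 9/34 + 0 + 1/17 = 11/34
  P(Y=1) = 0 + 3/17 + 1/34 = 7/34
  P(Y=2) = 1/17 + 3/17 + 4/17 = 8/17
H(X|Y) = Σ_y P(y)·H(X|Y=y):
  Y=0: P(Y=0) = 11/34, P(X|Y=0) = (9/11, 0, 2/11) → H(X|Y=0) = 0.6840
  Y=1: P(Y=1) = 7/34, P(X|Y=1) = (0, 6/7, 1/7) → H(X|Y=1) = 0.5917
  Y=2: P(Y=2) = 8/17, P(X|Y=2) = (1/8, 3/8, 1/2) → H(X|Y=2) = 1.4056
H(X|Y) = (11/34)·0.6840 + (7/34)·0.5917 + (8/17)·1.4056 = 1.0046 bits

I(X;Y) = H(X) - H(X|Y) = 1.5837 - 1.0046 = 0.5791 bits

Cross-check via I(X;Y) = H(X) + H(Y) - H(X,Y): computing H(Y) from the column sums and H(X,Y) from the 9 cells in the same way gives H(Y) = 1.5079 bits and H(X,Y) = 2.5125 bits, so
I(X;Y) = 1.5837 + 1.5079 - 2.5125 = 0.5791 bits ✓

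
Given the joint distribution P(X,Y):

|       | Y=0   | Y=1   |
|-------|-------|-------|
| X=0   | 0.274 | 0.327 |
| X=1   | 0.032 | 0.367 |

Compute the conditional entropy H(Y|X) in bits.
0.7584 bits

H(Y|X) = H(X,Y) - H(X)

H(X,Y) = -Σ_{x,y} P(x,y) log₂ P(x,y). Per-cell terms -P(x,y)·log₂P(x,y):
  X=0: 0.51176, 0.52733
  X=1: 0.15891, 0.53074
Sum of the 4 terms: H(X,Y) = 1.72874 bits

Marginal of X (row sums):
  P(X=0) = 0.274 + 0.327 = 0.601
  P(X=1) = 0.032 + 0.367 = 0.399
H(X) = -[0.601·log₂(0.601) + 0.399·log₂(0.399)]
  = 0.44147 + 0.52889 = 0.97036 bits

H(Y|X) = H(X,Y) - H(X) = 1.72874 - 0.97036 = 0.7584 bits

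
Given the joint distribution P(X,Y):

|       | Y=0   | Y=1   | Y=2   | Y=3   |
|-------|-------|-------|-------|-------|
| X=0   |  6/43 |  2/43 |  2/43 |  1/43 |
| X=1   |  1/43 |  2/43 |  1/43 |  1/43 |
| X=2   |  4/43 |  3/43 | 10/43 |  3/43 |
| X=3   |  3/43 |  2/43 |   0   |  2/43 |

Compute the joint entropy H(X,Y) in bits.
3.5427 bits

H(X,Y) = -Σ_{x,y} P(x,y) log₂ P(x,y). Per-cell terms -P(x,y)·log₂P(x,y):
  X=0: 0.39646, 0.20587, 0.20587, 0.12619
  X=1: 0.12619, 0.20587, 0.12619, 0.12619
  X=2: 0.31872, 0.26800, 0.48938, 0.26800
  X=3: 0.26800, 0.20587, 0.00000, 0.20587
  (cells with P = 0 contribute 0)
Sum of the 16 terms: H(X,Y) = 3.5427 bits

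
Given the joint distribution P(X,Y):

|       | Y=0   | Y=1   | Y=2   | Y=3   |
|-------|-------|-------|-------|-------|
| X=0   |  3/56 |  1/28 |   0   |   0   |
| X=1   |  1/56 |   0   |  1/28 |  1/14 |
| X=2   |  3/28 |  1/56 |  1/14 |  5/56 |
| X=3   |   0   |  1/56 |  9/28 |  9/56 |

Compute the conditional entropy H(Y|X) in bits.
1.3287 bits

H(Y|X) = H(X,Y) - H(X)

H(X,Y) = -Σ_{x,y} P(x,y) log₂ P(x,y). Per-cell terms -P(x,y)·log₂P(x,y):
  X=0: 0.2261996, 0.1716912, 0.0000000, 0.0000000
  X=1: 0.1037028, 0.0000000, 0.1716912, 0.2719539
  X=2: 0.3452563, 0.1037028, 0.2719539, 0.3111988
  X=3: 0.0000000, 0.1037028, 0.5263168, 0.4238727
  (cells with P = 0 contribute 0)
Sum of the 16 terms: H(X,Y) = 3.031243 bits

Marginal of X (row sums):
  P(X=0) = 3/56 + 1/28 + 0 + 0 = 5/56
  P(X=1) = 1/56 + 0 + 1/28 + 1/14 = 1/8
  P(X=2) = 3/28 + 1/56 + 1/14 + 5/56 = 2/7
  P(X=3) = 0 + 1/56 + 9/28 + 9/56 = 1/2
H(X) = -[(5/56)·log₂(5/56) + (1/8)·log₂(1/8) + (2/7)·log₂(2/7) + (1/2)·log₂(1/2)]
  = 0.3111988 + 0.3750000 + 0.5163871 + 0.5000000 = 1.702586 bits

H(Y|X) = H(X,Y) - H(X) = 3.031243 - 1.702586 = 1.3287 bits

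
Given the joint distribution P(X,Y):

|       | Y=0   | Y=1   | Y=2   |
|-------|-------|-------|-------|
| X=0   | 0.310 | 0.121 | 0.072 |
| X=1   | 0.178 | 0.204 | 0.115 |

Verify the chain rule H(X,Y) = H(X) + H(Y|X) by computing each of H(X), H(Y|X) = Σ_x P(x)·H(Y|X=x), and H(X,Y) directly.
H(X) = 1.0000 bits, H(Y|X) = 1.4357 bits, H(X,Y) = 2.4357 bits

Marginal of X (row sums):
  P(X=0) = 0.310 + 0.121 + 0.072 = 0.503
  P(X=1) = 0.178 + 0.204 + 0.115 = 0.497
H(X) = -[0.503·log₂(0.503) + 0.497·log₂(0.497)]
  = 0.49866 + 0.50132 = 1.0000 bits

H(Y|X) = Σ_x P(x)·H(Y|X=x):
  X=0: P(X=0) = 0.503, P(Y|X=0) = (310/503, 121/503, 72/503) → H(Y|X=0) = 1.32627
  X=1: P(X=1) = 0.497, P(Y|X=1) = (178/497, 204/497, 115/497) → H(Y|X=1) = 1.54646
H(Y|X) = 0.503·1.32627 + 0.497·1.54646 = 1.4357 bits

H(X,Y) = -Σ_{x,y} P(x,y) log₂ P(x,y). Per-cell terms -P(x,y)·log₂P(x,y):
  X=0: 0.52379, 0.36868, 0.27330
  X=1: 0.44323, 0.46785, 0.35883
Sum of the 6 terms: H(X,Y) = 2.4357 bits

Chain rule check:
  H(X) + H(Y|X) = 1.0000 + 1.4357 = 2.4357 bits
  H(X,Y) = 2.4357 bits
✓ Chain rule verified.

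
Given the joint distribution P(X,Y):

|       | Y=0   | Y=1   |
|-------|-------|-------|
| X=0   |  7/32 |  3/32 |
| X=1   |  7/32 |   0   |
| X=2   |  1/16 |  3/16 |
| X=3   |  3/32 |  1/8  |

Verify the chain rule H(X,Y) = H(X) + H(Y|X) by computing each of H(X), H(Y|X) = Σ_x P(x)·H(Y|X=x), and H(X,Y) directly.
H(X) = 1.9837 bits, H(Y|X) = 0.6937 bits, H(X,Y) = 2.6774 bits

Marginal of X (row sums):
  P(X=0) = 7/32 + 3/32 = 5/16
  P(X=1) = 7/32 + 0 = 7/32
  P(X=2) = 1/16 + 3/16 = 1/4
  P(X=3) = 3/32 + 1/8 = 7/32
H(X) = -[(5/16)·log₂(5/16) + (7/32)·log₂(7/32) + (1/4)·log₂(1/4) + (7/32)·log₂(7/32)]
  = 0.52440 + 0.47964 + 0.50000 + 0.47964 = 1.9837 bits

H(Y|X) = Σ_x P(x)·H(Y|X=x):
  X=0: P(X=0) = 5/16, P(Y|X=0) = (7/10, 3/10) → H(Y|X=0) = 0.88129
  X=1: P(X=1) = 7/32, P(Y|X=1) = (1, 0) → H(Y|X=1) = 0.00000
  X=2: P(X=2) = 1/4, P(Y|X=2) = (1/4, 3/4) → H(Y|X=2) = 0.81128
  X=3: P(X=3) = 7/32, P(Y|X=3) = (3/7, 4/7) → H(Y|X=3) = 0.98523
H(Y|X) = (5/16)·0.88129 + (7/32)·0.00000 + (1/4)·0.81128 + (7/32)·0.98523 = 0.6937 bits

H(X,Y) = -Σ_{x,y} P(x,y) log₂ P(x,y). Per-cell terms -P(x,y)·log₂P(x,y):
  X=0: 0.47964, 0.32016
  X=1: 0.47964, 0.00000
  X=2: 0.25000, 0.45282
  X=3: 0.32016, 0.37500
  (cells with P = 0 contribute 0)
Sum of the 8 terms: H(X,Y) = 2.6774 bits

Chain rule check:
  H(X) + H(Y|X) = 1.9837 + 0.6937 = 2.6774 bits
  H(X,Y) = 2.6774 bits
✓ Chain rule verified.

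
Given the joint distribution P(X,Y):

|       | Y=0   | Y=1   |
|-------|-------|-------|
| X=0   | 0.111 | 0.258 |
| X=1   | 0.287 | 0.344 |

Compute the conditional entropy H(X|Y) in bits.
0.9330 bits

H(X|Y) = H(X,Y) - H(Y)

H(X,Y) = -Σ_{x,y} P(x,y) log₂ P(x,y). Per-cell terms -P(x,y)·log₂P(x,y):
  X=0: 0.35202, 0.50428
  X=1: 0.51685, 0.52959
Sum of the 4 terms: H(X,Y) = 1.90274 bits

Marginal of Y (column sums):
  P(Y=0) = 0.111 + 0.287 = 0.398
  P(Y=1) = 0.258 + 0.344 = 0.602
H(Y) = -[0.398·log₂(0.398) + 0.602·log₂(0.602)]
  = 0.52901 + 0.44076 = 0.96977 bits

H(X|Y) = H(X,Y) - H(Y) = 1.90274 - 0.96977 = 0.9330 bits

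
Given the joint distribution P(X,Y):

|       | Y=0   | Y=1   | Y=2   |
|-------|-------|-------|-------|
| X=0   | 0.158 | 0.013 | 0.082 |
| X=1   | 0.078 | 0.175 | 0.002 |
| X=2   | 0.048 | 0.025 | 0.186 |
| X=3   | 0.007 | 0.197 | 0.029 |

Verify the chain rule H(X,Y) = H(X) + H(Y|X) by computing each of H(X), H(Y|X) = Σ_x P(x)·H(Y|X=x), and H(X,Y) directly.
H(X) = 1.9988 bits, H(Y|X) = 0.9988 bits, H(X,Y) = 2.9976 bits

Marginal of X (row sums):
  P(X=0) = 0.158 + 0.013 + 0.082 = 0.253
  P(X=1) = 0.078 + 0.175 + 0.002 = 0.255
  P(X=2) = 0.048 + 0.025 + 0.186 = 0.259
  P(X=3) = 0.007 + 0.197 + 0.029 = 0.233
H(X) = -[0.253·log₂(0.253) + 0.255·log₂(0.255) + 0.259·log₂(0.259) + 0.233·log₂(0.233)]
  = 0.5016 + 0.5027 + 0.5048 + 0.4897 = 1.9988 bits

H(Y|X) = Σ_x P(x)·H(Y|X=x):
  X=0: P(X=0) = 0.253, P(Y|X=0) = (158/253, 13/253, 82/253) → H(Y|X=0) = 1.1710
  X=1: P(X=1) = 0.255, P(Y|X=1) = (26/85, 35/51, 2/255) → H(Y|X=1) = 0.9503
  X=2: P(X=2) = 0.259, P(Y|X=2) = (48/259, 25/259, 186/259) → H(Y|X=2) = 1.1193
  X=3: P(X=3) = 0.233, P(Y|X=3) = (7/233, 197/233, 29/233) → H(Y|X=3) = 0.7308
H(Y|X) = 0.253·1.1710 + 0.255·0.9503 + 0.259·1.1193 + 0.233·0.7308 = 0.9988 bits

H(X,Y) = -Σ_{x,y} P(x,y) log₂ P(x,y). Per-cell terms -P(x,y)·log₂P(x,y):
  X=0: 0.4206, 0.0814, 0.2959
  X=1: 0.2871, 0.4401, 0.0179
  X=2: 0.2103, 0.1330, 0.4514
  X=3: 0.0501, 0.4617, 0.1481
Sum of the 12 terms: H(X,Y) = 2.9976 bits

Chain rule check:
  H(X) + H(Y|X) = 1.9988 + 0.9988 = 2.9976 bits
  H(X,Y) = 2.9976 bits
✓ Chain rule verified.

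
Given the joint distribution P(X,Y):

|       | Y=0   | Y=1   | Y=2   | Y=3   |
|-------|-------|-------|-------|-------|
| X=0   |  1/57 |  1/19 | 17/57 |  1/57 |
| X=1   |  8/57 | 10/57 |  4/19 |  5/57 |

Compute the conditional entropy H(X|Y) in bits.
0.8234 bits

H(X|Y) = H(X,Y) - H(Y)

H(X,Y) = -Σ_{x,y} P(x,y) log₂ P(x,y). Per-cell terms -P(x,y)·log₂P(x,y):
  X=0: 0.1023, 0.2236, 0.5206, 0.1023
  X=1: 0.3976, 0.4405, 0.4732, 0.3080
Sum of the 8 terms: H(X,Y) = 2.5681 bits

Marginal of Y (column sums):
  P(Y=0) = 1/57 + 8/57 = 3/19
  P(Y=1) = 1/19 + 10/57 = 13/57
  P(Y=2) = 17/57 + 4/19 = 29/57
  P(Y=3) = 1/57 + 5/57 = 2/19
H(Y) = -[(3/19)·log₂(3/19) + (13/57)·log₂(13/57) + (29/57)·log₂(29/57) + (2/19)·log₂(2/19)]
  = 0.4205 + 0.4863 + 0.4960 + 0.3419 = 1.7447 bits

H(X|Y) = H(X,Y) - H(Y) = 2.5681 - 1.7447 = 0.8234 bits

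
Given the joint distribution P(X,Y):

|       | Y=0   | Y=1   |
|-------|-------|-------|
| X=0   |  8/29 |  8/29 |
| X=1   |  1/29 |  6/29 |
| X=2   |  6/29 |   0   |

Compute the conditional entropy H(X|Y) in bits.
1.1340 bits

H(X|Y) = H(X,Y) - H(Y)

H(X,Y) = -Σ_{x,y} P(x,y) log₂ P(x,y). Per-cell terms -P(x,y)·log₂P(x,y):
  X=0: 0.512546, 0.512546
  X=1: 0.167517, 0.470280
  X=2: 0.470280, 0.000000
  (cells with P = 0 contribute 0)
Sum of the 6 terms: H(X,Y) = 2.13317 bits

Marginal of Y (column sums):
  P(Y=0) = 8/29 + 1/29 + 6/29 = 15/29
  P(Y=1) = 8/29 + 6/29 + 0 = 14/29
H(Y) = -[(15/29)·log₂(15/29) + (14/29)·log₂(14/29)]
  = 0.491943 + 0.507199 = 0.99914 bits

H(X|Y) = H(X,Y) - H(Y) = 2.13317 - 0.99914 = 1.1340 bits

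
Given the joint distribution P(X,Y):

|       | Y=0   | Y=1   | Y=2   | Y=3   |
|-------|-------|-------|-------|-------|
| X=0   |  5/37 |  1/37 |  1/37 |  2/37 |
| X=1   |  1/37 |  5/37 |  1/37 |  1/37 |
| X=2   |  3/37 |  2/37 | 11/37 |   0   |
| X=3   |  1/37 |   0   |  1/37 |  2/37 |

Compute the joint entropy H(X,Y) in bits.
3.2628 bits

H(X,Y) = -Σ_{x,y} P(x,y) log₂ P(x,y). Per-cell terms -P(x,y)·log₂P(x,y):
  X=0: 0.39021, 0.14080, 0.14080, 0.22754
  X=1: 0.14080, 0.39021, 0.14080, 0.14080
  X=2: 0.29388, 0.22754, 0.52028, 0.00000
  X=3: 0.14080, 0.00000, 0.14080, 0.22754
  (cells with P = 0 contribute 0)
Sum of the 16 terms: H(X,Y) = 3.2628 bits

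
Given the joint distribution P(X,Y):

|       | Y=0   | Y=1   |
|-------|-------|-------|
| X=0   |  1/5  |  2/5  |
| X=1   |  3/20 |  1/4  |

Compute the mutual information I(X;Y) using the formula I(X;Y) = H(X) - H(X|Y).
0.0013 bits

I(X;Y) = H(X) - H(X|Y)

Marginal of X (row sums):
  P(X=0) = 1/5 + 2/5 = 3/5
  P(X=1) = 3/20 + 1/4 = 2/5
H(X) = -[(3/5)·log₂(3/5) + (2/5)·log₂(2/5)]
  = 0.442179 + 0.528771 = 0.97095 bits

Marginal of Y (column sums):
  P(Y=0) = 1/5 + 3/20 = 7/20
  P(Y=1) = 2/5 + 1/4 = 13/20
H(X|Y) = Σ_y P(y)·H(X|Y=y):
  Y=0: P(Y=0) = 7/20, P(X|Y=0) = (4/7, 3/7) → H(X|Y=0) = 0.985228
  Y=1: P(Y=1) = 13/20, P(X|Y=1) = (8/13, 5/13) → H(X|Y=1) = 0.961237
H(X|Y) = (7/20)·0.985228 + (13/20)·0.961237 = 0.96963 bits

I(X;Y) = H(X) - H(X|Y) = 0.97095 - 0.96963 = 0.0013 bits

Cross-check via I(X;Y) = H(X) + H(Y) - H(X,Y): computing H(Y) from the column sums and H(X,Y) from the 4 cells in the same way gives H(Y) = 0.93407 bits and H(X,Y) = 1.90370 bits, so
I(X;Y) = 0.97095 + 0.93407 - 1.90370 = 0.0013 bits ✓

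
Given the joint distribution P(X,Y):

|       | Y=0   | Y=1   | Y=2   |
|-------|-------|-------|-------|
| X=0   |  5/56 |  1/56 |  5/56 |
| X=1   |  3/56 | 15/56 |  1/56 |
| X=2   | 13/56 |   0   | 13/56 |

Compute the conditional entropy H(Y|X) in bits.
1.0391 bits

H(Y|X) = H(X,Y) - H(X)

H(X,Y) = -Σ_{x,y} P(x,y) log₂ P(x,y). Per-cell terms -P(x,y)·log₂P(x,y):
  X=0: 0.3112, 0.1037, 0.3112
  X=1: 0.2262, 0.5091, 0.1037
  X=2: 0.4891, 0.0000, 0.4891
  (cells with P = 0 contribute 0)
Sum of the 9 terms: H(X,Y) = 2.5433 bits

Marginal of X (row sums):
  P(X=0) = 5/56 + 1/56 + 5/56 = 11/56
  P(X=1) = 3/56 + 15/56 + 1/56 = 19/56
  P(X=2) = 13/56 + 0 + 13/56 = 13/28
H(X) = -[(11/56)·log₂(11/56) + (19/56)·log₂(19/56) + (13/28)·log₂(13/28)]
  = 0.4612 + 0.5291 + 0.5139 = 1.5042 bits

H(Y|X) = H(X,Y) - H(X) = 2.5433 - 1.5042 = 1.0391 bits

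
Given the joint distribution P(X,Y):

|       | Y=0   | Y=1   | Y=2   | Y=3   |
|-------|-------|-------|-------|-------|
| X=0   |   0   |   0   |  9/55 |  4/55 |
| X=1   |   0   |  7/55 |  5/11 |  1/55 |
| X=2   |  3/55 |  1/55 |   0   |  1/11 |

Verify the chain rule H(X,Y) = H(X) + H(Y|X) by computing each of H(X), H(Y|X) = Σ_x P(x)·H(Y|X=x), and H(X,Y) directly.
H(X) = 1.3614 bits, H(Y|X) = 0.9902 bits, H(X,Y) = 2.3515 bits

Marginal of X (row sums):
  P(X=0) = 0 + 0 + 9/55 + 4/55 = 13/55
  P(X=1) = 0 + 7/55 + 5/11 + 1/55 = 3/5
  P(X=2) = 3/55 + 1/55 + 0 + 1/11 = 9/55
H(X) = -[(13/55)·log₂(13/55) + (3/5)·log₂(3/5) + (9/55)·log₂(9/55)]
  = 0.491854 + 0.442179 + 0.427326 = 1.3614 bits

H(Y|X) = Σ_x P(x)·H(Y|X=x):
  X=0: P(X=0) = 13/55, P(Y|X=0) = (0, 0, 9/13, 4/13) → H(Y|X=0) = 0.890492
  X=1: P(X=1) = 3/5, P(Y|X=1) = (0, 7/33, 25/33, 1/33) → H(Y|X=1) = 0.930822
  X=2: P(X=2) = 9/55, P(Y|X=2) = (1/3, 1/9, 0, 5/9) → H(Y|X=2) = 1.351644
H(Y|X) = (13/55)·0.890492 + (3/5)·0.930822 + (9/55)·1.351644 = 0.9902 bits

H(X,Y) = -Σ_{x,y} P(x,y) log₂ P(x,y). Per-cell terms -P(x,y)·log₂P(x,y):
  X=0: 0.000000, 0.000000, 0.427326, 0.275008
  X=1: 0.000000, 0.378510, 0.517047, 0.105116
  X=2: 0.228894, 0.105116, 0.000000, 0.314494
  (cells with P = 0 contribute 0)
Sum of the 12 terms: H(X,Y) = 2.3515 bits

Chain rule check:
  H(X) + H(Y|X) = 1.3614 + 0.9902 = 2.3516 bits
  H(X,Y) = 2.3515 bits
✓ Chain rule verified (Δ = 0.0001 is 4-dp rounding noise: each of the three values was rounded independently).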